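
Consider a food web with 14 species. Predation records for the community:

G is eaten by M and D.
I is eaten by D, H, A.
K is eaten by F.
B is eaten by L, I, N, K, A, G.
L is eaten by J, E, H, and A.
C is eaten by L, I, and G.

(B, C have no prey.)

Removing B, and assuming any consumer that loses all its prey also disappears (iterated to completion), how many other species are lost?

Remove B.
Round 1: N (all prey gone), K (all prey gone) → extinct.
Round 2: F (all prey gone) → extinct.
No further losses. Total secondary extinctions: 3.

3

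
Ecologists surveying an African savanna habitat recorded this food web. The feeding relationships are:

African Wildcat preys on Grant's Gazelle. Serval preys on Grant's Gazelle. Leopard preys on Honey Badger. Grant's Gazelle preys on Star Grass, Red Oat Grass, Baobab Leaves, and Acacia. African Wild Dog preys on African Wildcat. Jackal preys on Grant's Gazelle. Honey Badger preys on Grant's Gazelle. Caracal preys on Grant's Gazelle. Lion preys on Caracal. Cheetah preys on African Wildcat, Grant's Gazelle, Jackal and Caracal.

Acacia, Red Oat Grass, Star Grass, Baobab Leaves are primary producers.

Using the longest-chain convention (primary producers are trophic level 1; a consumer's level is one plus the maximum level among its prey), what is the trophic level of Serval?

Trophic level 3

Acacia is a producer → level 1.
Grant's Gazelle eats Acacia (level 1); other prey at levels: Red Oat Grass 1, Star Grass 1, Baobab Leaves 1 → level 2.
Serval eats Grant's Gazelle → level 3.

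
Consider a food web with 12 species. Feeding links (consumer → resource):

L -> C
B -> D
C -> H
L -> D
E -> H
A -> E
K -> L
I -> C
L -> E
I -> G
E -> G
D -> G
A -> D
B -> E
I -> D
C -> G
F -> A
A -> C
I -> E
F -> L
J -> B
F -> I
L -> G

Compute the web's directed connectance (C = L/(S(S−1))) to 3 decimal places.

C = 0.174

The web has S = 12 species and L = 23 feeding links.
C = L / (S(S−1)) = 23 / 132 = 0.1742 ≈ 0.174.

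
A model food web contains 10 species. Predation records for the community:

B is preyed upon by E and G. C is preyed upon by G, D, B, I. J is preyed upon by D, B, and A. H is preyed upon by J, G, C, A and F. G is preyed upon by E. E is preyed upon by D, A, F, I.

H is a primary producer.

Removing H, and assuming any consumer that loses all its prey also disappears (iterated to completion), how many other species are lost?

9

Remove H.
Round 1: C (all prey gone), J (all prey gone) → extinct.
Round 2: B (all prey gone) → extinct.
Round 3: G (all prey gone) → extinct.
Round 4: E (all prey gone) → extinct.
Round 5: A (all prey gone), I (all prey gone), D (all prey gone), F (all prey gone) → extinct.
No further losses. Total secondary extinctions: 9.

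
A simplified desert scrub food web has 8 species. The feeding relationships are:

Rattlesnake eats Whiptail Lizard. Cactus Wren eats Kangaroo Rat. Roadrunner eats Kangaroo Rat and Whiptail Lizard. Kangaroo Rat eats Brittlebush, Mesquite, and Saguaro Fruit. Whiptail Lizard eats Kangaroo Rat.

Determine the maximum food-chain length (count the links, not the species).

3 links

One longest chain: Brittlebush → Kangaroo Rat → Whiptail Lizard → Rattlesnake.
It has 4 species and 3 links.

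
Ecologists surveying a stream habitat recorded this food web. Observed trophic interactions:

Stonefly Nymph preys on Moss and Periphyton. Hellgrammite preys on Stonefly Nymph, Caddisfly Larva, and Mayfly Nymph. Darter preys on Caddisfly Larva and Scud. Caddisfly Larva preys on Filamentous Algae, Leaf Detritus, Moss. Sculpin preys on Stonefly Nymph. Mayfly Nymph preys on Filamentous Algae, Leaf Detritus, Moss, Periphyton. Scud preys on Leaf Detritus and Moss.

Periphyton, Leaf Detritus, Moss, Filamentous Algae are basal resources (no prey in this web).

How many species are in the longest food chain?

3 species

One longest chain: Periphyton → Mayfly Nymph → Hellgrammite.
It has 3 species and 2 links.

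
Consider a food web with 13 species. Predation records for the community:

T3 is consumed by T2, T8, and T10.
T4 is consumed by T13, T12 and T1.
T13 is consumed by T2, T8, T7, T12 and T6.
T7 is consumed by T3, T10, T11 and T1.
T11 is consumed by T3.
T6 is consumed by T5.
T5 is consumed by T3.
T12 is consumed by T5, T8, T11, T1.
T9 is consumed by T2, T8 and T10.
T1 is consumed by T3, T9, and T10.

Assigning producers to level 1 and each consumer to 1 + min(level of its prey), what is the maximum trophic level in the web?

3

Producers (level 1): T4.
Following each consumer down to its lowest-level prey: T4 → T13 → T7 (levels 1 through 3).
All prey of T7 (T13 2) are at level 2 or above, so T7 is at level 1 + 2 = 3.
Every consumer has at least one prey at level 2 or below, so none exceeds level 3.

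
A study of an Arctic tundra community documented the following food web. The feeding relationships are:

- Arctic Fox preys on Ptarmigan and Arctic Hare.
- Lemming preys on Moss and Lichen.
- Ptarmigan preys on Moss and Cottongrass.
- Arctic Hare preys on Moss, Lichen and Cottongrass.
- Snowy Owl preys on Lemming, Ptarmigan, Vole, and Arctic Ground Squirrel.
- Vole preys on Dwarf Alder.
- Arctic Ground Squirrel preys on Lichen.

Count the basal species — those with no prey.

4

Basal species (no prey listed): Lichen, Cottongrass, Moss, Dwarf Alder.
Count: 4.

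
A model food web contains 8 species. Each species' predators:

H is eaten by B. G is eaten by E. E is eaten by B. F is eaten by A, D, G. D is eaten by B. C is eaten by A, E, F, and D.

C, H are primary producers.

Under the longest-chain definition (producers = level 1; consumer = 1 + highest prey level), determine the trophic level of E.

Trophic level 4

C is a producer → level 1.
F eats C → level 2.
G eats F → level 3.
E eats G (level 3); other prey at levels: C 1 → level 4.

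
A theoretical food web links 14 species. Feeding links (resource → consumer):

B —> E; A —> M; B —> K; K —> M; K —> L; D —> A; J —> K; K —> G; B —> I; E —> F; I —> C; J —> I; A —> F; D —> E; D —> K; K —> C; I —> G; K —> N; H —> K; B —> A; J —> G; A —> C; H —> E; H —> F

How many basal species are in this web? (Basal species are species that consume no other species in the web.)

4

Basal species (no prey listed): J, H, D, B.
Count: 4.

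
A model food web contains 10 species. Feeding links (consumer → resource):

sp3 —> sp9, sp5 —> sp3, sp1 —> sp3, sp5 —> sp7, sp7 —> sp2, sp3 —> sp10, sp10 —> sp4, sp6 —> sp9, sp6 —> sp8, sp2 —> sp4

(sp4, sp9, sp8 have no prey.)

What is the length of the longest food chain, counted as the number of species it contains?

4 species

One longest chain: sp4 → sp10 → sp3 → sp1.
It has 4 species and 3 links.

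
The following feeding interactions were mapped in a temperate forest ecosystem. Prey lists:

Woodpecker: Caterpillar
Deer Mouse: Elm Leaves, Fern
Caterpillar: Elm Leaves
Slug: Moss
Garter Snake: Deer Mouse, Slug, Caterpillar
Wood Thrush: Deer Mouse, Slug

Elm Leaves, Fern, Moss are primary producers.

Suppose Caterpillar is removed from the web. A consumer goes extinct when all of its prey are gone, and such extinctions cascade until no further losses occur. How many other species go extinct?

Remove Caterpillar.
Round 1: Woodpecker (all prey gone) → extinct.
No further losses. Total secondary extinctions: 1.

1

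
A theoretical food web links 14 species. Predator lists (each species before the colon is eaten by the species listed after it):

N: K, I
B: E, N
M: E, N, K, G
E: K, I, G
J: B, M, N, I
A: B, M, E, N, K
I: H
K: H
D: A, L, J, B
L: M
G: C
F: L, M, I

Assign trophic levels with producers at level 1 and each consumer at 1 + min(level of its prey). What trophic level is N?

Trophic level 3

D is a producer → level 1.
A eats D → level 2.
N eats A → level 3.
No prey of N is below level 2, so 3 is the minimum.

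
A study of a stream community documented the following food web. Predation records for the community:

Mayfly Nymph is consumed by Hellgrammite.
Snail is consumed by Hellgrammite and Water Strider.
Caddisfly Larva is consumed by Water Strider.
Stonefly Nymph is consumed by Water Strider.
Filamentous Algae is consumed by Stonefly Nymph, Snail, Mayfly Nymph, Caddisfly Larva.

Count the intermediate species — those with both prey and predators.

4

Intermediate species (has both prey and predators): Mayfly Nymph, Snail, Stonefly Nymph, Caddisfly Larva.
Count: 4.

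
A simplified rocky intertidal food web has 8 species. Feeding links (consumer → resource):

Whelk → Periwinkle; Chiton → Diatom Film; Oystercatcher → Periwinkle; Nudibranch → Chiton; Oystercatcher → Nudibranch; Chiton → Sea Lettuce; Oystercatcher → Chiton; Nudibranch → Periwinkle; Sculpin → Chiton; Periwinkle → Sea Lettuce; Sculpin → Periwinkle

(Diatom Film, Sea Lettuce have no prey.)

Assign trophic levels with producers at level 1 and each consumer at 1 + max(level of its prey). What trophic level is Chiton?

Trophic level 2

Diatom Film is a producer → level 1.
Chiton eats Diatom Film (level 1); other prey at levels: Sea Lettuce 1 → level 2.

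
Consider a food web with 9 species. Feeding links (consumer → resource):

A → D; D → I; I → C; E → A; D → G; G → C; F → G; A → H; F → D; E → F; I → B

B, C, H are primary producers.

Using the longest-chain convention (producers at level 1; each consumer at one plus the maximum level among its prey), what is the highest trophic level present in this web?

5

Producers (level 1): B, C, H.
B → I → D → F → E gives E level 5.
No species has a prey at level 5, so no species reaches level 6.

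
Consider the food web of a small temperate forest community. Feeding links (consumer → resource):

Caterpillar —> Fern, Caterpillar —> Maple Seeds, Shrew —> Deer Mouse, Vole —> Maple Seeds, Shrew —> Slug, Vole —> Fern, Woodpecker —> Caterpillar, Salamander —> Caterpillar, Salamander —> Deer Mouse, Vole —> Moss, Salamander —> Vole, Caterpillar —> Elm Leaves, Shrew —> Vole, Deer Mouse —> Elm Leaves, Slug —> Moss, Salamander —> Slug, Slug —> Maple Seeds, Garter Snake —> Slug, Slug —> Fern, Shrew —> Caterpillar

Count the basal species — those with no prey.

4

Basal species (no prey listed): Maple Seeds, Elm Leaves, Moss, Fern.
Count: 4.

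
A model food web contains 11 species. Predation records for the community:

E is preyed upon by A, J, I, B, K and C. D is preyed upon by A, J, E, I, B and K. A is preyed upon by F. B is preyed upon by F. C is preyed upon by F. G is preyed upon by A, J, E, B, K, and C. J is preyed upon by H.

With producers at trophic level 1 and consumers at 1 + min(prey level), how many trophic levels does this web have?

3

Producers (level 1): G, D.
Following each consumer down to its lowest-level prey: G → B → F (levels 1 through 3).
All prey of F (B 2, A 2, C 2) are at level 2 or above, so F is at level 1 + 2 = 3.
Every consumer has at least one prey at level 2 or below, so none exceeds level 3.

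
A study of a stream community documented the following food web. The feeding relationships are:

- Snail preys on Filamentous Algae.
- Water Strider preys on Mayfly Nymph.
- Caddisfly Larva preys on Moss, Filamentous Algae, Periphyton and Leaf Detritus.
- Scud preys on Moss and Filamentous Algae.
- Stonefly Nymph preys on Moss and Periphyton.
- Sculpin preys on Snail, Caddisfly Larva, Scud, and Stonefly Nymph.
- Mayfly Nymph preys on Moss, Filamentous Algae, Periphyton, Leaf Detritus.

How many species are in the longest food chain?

3 species

One longest chain: Filamentous Algae → Mayfly Nymph → Water Strider.
It has 3 species and 2 links.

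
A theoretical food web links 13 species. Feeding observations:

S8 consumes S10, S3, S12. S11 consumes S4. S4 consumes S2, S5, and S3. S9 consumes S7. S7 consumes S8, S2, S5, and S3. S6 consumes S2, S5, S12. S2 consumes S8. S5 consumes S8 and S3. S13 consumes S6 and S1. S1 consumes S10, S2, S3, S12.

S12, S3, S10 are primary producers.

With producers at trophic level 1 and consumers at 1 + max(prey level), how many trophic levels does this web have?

Producers (level 1): S12, S3, S10.
S12 → S8 → S2 → S7 → S9 gives S9 level 5.
No species has a prey at level 5, so no species reaches level 6.

5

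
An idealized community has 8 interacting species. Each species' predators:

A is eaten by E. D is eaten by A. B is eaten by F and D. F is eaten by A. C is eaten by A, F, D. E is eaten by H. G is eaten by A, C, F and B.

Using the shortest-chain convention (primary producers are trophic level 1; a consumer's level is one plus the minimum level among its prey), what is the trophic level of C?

Trophic level 2

G is a producer → level 1.
C eats G → level 2.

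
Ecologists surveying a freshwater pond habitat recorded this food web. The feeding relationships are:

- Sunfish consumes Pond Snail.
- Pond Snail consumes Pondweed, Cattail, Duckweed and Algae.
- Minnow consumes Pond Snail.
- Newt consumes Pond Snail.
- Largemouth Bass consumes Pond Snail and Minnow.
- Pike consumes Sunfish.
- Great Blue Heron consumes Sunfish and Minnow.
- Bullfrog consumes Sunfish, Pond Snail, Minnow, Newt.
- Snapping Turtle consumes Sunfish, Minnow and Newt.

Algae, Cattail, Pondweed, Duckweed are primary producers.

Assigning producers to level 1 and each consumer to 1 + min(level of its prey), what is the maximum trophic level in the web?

4

Producers (level 1): Algae, Cattail, Pondweed, Duckweed.
Following each consumer down to its lowest-level prey: Algae → Pond Snail → Sunfish → Great Blue Heron (levels 1 through 4).
All prey of Great Blue Heron (Sunfish 3, Minnow 3) are at level 3 or above, so Great Blue Heron is at level 1 + 3 = 4.
Every consumer has at least one prey at level 3 or below, so none exceeds level 4.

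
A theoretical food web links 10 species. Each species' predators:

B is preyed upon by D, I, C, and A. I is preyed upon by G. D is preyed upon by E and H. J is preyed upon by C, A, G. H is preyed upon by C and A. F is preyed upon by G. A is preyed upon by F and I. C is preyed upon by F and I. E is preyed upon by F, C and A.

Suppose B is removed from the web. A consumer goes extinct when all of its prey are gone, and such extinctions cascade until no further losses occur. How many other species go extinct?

Remove B.
Round 1: D (all prey gone) → extinct.
Round 2: E (all prey gone), H (all prey gone) → extinct.
No further losses. Total secondary extinctions: 3.

3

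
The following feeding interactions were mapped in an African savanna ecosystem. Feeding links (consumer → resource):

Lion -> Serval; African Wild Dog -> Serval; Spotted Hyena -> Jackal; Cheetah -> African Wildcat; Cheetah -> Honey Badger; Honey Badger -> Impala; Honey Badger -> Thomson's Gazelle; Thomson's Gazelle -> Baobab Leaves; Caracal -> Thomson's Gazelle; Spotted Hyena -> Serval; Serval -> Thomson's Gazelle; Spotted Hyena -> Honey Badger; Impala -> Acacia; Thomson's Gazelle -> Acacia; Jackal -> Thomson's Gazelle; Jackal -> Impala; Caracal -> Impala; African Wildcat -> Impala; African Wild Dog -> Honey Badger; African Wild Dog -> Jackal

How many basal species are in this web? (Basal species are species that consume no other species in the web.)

Basal species (no prey listed): Baobab Leaves, Acacia.
Count: 2.

2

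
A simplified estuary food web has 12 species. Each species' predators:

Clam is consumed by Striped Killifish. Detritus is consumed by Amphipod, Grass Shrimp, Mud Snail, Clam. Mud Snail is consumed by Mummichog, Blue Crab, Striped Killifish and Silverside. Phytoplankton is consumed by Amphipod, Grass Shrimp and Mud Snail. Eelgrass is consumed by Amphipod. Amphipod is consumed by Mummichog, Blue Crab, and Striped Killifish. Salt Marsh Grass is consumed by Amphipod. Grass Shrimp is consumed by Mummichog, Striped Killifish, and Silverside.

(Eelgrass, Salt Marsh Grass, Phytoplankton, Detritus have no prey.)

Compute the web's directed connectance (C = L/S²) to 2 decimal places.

The web has S = 12 species and L = 20 feeding links.
C = L / S² = 20 / 144 = 0.1389 ≈ 0.14.

C = 0.14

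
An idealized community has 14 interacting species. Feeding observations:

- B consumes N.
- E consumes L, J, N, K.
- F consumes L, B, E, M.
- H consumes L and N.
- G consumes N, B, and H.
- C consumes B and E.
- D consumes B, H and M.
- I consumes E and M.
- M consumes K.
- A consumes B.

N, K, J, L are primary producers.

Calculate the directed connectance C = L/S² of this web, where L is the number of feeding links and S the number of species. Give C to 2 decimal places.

The web has S = 14 species and L = 23 feeding links.
C = L / S² = 23 / 196 = 0.1173 ≈ 0.12.

C = 0.12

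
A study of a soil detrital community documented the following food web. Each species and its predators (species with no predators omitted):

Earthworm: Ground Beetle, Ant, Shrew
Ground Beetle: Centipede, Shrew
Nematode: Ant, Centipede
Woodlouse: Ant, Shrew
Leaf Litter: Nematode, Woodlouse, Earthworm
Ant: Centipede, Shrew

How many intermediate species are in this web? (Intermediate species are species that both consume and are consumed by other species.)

5

Intermediate species (has both prey and predators): Nematode, Woodlouse, Earthworm, Ground Beetle, Ant.
Count: 5.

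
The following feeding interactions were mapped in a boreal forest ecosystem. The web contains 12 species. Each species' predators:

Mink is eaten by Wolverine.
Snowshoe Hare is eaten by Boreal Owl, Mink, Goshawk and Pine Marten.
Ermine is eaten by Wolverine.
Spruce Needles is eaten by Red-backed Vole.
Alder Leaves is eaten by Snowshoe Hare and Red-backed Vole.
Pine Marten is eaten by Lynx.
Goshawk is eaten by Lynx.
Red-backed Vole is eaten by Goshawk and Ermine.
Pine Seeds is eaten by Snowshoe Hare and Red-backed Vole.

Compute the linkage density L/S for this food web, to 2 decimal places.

There are L = 15 links among S = 12 species.
L/S = 15/12 = 1.2500 ≈ 1.25.

L/S = 1.25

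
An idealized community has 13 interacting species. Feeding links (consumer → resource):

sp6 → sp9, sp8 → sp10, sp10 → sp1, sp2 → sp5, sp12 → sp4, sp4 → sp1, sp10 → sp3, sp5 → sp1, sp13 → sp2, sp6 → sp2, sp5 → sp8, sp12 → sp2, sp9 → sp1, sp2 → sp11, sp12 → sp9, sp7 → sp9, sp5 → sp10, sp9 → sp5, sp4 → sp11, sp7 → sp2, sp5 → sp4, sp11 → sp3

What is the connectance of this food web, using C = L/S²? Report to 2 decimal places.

The web has S = 13 species and L = 22 feeding links.
C = L / S² = 22 / 169 = 0.1302 ≈ 0.13.

C = 0.13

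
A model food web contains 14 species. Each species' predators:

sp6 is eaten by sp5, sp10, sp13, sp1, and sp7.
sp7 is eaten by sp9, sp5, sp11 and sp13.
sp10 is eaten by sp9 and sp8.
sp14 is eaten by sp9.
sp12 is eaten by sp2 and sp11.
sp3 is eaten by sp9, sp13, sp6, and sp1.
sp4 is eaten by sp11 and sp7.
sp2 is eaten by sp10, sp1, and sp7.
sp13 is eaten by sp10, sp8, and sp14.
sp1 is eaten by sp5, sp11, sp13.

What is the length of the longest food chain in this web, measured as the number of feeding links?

One longest chain: sp3 → sp6 → sp7 → sp13 → sp10 → sp8.
It has 6 species and 5 links.

5 links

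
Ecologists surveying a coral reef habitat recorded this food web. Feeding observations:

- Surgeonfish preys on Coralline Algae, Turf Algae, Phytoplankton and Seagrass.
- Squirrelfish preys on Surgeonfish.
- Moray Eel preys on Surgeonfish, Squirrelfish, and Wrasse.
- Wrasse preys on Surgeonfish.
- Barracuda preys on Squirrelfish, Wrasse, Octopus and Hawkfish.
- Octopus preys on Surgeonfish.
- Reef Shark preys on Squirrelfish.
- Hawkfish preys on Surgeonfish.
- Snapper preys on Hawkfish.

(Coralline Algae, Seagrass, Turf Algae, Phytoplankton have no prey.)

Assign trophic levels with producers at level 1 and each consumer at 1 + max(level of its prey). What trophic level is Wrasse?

Coralline Algae is a producer → level 1.
Surgeonfish eats Coralline Algae (level 1); other prey at levels: Seagrass 1, Turf Algae 1, Phytoplankton 1 → level 2.
Wrasse eats Surgeonfish → level 3.

Trophic level 3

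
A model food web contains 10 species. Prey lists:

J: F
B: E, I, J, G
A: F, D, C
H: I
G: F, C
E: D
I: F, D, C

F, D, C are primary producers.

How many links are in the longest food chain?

One longest chain: F → I → H.
It has 3 species and 2 links.

2 links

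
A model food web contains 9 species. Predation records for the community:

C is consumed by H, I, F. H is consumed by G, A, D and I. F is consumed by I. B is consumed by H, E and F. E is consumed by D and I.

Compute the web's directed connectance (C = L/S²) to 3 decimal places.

C = 0.160

The web has S = 9 species and L = 13 feeding links.
C = L / S² = 13 / 81 = 0.1605 ≈ 0.160.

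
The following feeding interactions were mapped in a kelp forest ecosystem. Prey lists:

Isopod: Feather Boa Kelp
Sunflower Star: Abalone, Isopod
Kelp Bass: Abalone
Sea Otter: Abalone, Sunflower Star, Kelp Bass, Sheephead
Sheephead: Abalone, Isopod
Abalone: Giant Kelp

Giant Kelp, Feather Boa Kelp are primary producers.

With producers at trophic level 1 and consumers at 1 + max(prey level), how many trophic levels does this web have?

4

Producers (level 1): Giant Kelp, Feather Boa Kelp.
Giant Kelp → Abalone → Sunflower Star → Sea Otter gives Sea Otter level 4.
No species has a prey at level 4, so no species reaches level 5.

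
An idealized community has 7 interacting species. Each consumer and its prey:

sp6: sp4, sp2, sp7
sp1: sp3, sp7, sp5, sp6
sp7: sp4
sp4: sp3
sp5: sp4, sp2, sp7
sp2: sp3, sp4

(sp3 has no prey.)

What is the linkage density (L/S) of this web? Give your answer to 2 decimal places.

There are L = 14 links among S = 7 species.
L/S = 14/7 = 2.0000 ≈ 2.00.

L/S = 2.00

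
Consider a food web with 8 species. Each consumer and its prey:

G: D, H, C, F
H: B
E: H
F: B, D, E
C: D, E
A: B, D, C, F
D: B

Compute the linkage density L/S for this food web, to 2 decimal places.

L/S = 2.00

There are L = 16 links among S = 8 species.
L/S = 16/8 = 2.0000 ≈ 2.00.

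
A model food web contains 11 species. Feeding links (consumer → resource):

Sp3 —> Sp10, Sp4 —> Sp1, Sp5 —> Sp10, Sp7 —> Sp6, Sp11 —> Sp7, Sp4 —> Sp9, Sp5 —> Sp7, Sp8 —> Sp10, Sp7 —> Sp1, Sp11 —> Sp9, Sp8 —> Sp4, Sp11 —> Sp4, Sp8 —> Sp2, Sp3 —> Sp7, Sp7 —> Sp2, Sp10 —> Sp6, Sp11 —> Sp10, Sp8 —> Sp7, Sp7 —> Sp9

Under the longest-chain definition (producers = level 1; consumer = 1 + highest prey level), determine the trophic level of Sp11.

Sp6 is a producer → level 1.
Sp10 eats Sp6 → level 2.
Sp11 eats Sp10 (level 2); other prey at levels: Sp9 1, Sp7 2, Sp4 2 → level 3.

Trophic level 3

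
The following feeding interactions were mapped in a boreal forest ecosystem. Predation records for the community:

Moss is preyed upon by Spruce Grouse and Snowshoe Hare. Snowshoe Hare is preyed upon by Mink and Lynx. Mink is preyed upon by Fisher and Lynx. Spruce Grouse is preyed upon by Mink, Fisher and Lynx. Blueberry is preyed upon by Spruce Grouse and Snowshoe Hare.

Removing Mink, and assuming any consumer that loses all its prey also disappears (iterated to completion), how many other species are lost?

Remove Mink.
Every predator of it retains at least one other prey: Lynx still has Snowshoe Hare, Spruce Grouse; Fisher still has Spruce Grouse.
No consumer loses all prey, so no secondary extinctions occur.

0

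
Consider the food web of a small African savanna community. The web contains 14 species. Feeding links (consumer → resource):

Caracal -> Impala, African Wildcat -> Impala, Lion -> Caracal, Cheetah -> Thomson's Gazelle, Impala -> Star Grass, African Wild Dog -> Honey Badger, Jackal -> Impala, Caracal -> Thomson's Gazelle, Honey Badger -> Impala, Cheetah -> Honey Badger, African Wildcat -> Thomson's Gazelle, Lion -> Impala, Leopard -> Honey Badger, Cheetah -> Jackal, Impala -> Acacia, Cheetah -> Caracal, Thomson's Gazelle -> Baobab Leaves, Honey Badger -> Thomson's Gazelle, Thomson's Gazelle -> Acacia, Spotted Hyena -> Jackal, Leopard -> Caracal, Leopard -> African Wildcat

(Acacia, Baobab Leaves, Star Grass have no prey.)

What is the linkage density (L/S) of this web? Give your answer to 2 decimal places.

There are L = 22 links among S = 14 species.
L/S = 22/14 = 1.5714 ≈ 1.57.

L/S = 1.57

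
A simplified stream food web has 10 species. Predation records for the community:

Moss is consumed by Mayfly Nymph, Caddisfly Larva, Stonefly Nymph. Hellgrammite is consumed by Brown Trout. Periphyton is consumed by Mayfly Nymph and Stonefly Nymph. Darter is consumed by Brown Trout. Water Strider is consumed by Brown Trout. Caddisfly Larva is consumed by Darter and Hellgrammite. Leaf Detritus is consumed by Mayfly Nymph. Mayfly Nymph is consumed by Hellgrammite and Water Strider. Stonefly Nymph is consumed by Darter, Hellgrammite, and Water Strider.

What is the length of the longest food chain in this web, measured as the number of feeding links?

One longest chain: Periphyton → Stonefly Nymph → Hellgrammite → Brown Trout.
It has 4 species and 3 links.

3 links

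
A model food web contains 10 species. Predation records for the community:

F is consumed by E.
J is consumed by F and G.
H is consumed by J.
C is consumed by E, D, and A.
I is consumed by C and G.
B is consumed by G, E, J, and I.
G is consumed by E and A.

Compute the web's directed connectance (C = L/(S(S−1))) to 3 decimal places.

C = 0.167

The web has S = 10 species and L = 15 feeding links.
C = L / (S(S−1)) = 15 / 90 = 0.1667 ≈ 0.167.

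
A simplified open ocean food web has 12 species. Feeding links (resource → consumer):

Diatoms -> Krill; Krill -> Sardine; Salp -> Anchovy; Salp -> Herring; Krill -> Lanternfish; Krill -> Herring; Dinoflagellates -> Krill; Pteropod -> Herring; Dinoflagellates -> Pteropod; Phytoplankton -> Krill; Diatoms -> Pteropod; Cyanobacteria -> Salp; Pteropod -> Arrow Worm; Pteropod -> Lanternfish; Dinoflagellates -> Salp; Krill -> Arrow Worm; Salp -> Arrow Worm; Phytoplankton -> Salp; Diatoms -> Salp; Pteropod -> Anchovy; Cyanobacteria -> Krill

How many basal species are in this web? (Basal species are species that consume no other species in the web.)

Basal species (no prey listed): Cyanobacteria, Dinoflagellates, Phytoplankton, Diatoms.
Count: 4.

4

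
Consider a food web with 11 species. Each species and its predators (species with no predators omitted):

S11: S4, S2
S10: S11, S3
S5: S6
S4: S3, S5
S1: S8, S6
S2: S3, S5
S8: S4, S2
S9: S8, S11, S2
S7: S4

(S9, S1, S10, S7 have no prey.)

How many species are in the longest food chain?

5 species

One longest chain: S9 → S8 → S4 → S5 → S6.
It has 5 species and 4 links.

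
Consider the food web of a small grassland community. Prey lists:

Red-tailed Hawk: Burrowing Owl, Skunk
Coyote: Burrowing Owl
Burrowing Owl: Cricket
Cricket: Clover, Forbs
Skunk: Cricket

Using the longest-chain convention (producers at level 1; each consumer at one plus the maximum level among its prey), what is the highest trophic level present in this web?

Producers (level 1): Clover, Forbs.
Clover → Cricket → Burrowing Owl → Coyote gives Coyote level 4.
No species has a prey at level 4, so no species reaches level 5.

4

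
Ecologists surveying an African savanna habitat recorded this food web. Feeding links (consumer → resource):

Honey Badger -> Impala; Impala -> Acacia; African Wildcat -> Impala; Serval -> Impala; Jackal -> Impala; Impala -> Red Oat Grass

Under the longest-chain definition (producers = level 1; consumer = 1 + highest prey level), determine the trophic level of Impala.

Acacia is a producer → level 1.
Impala eats Acacia (level 1); other prey at levels: Red Oat Grass 1 → level 2.

Trophic level 2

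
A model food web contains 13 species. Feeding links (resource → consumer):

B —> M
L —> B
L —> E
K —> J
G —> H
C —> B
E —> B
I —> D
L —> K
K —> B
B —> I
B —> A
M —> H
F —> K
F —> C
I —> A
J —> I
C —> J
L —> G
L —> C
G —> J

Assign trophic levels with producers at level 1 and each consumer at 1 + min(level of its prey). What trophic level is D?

L is a producer → level 1.
B eats L → level 2.
I eats B → level 3.
D eats I → level 4.
No prey of D is below level 3, so 4 is the minimum.

Trophic level 4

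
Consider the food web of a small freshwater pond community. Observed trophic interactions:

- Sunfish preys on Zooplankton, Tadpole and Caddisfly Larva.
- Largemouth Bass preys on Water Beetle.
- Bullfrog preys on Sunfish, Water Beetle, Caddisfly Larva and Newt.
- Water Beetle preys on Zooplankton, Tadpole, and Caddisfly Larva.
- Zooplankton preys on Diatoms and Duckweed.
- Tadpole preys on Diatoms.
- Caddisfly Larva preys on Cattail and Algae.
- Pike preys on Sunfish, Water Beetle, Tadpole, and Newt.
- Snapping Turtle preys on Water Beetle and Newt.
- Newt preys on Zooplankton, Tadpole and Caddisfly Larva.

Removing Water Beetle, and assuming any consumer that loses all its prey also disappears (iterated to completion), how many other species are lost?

Remove Water Beetle.
Round 1: Largemouth Bass (all prey gone) → extinct.
No further losses. Total secondary extinctions: 1.

1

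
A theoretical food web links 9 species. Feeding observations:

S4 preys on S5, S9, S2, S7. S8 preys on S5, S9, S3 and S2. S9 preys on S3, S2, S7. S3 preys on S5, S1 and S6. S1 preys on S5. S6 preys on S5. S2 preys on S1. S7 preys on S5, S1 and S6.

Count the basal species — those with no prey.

Basal species (no prey listed): S5.
Count: 1.

1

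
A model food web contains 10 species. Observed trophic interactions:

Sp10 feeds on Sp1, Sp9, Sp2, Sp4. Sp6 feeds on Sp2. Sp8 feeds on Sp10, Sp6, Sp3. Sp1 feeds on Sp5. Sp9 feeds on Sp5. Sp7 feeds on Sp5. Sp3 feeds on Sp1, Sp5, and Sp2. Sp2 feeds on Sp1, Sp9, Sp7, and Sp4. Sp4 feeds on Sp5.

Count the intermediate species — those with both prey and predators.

8

Intermediate species (has both prey and predators): Sp4, Sp1, Sp9, Sp7, Sp2, Sp3, Sp6, Sp10.
Count: 8.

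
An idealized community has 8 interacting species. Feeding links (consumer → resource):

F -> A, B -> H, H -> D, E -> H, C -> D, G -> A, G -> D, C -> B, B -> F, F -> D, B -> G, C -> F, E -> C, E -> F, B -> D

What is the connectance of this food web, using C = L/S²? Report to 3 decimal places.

The web has S = 8 species and L = 15 feeding links.
C = L / S² = 15 / 64 = 0.2344 ≈ 0.234.

C = 0.234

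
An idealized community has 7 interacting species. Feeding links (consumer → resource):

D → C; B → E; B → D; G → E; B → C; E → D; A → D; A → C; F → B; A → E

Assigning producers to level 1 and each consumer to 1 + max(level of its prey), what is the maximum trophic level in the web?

5

Producers (level 1): C.
C → D → E → B → F gives F level 5.
No species has a prey at level 5, so no species reaches level 6.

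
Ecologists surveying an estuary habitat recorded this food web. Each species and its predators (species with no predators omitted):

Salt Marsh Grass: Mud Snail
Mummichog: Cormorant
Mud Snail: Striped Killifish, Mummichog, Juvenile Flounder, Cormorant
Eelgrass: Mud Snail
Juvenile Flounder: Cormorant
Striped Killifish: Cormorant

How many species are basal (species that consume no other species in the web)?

Basal species (no prey listed): Salt Marsh Grass, Eelgrass.
Count: 2.

2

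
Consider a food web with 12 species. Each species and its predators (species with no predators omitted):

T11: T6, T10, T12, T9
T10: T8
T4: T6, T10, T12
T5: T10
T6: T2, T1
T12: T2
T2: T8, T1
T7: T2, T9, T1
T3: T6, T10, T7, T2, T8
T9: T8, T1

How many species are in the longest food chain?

One longest chain: T11 → T6 → T2 → T8.
It has 4 species and 3 links.

4 species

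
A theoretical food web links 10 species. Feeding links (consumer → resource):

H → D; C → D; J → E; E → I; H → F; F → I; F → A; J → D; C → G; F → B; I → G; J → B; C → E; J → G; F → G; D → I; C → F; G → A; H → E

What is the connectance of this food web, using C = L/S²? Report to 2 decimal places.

C = 0.19

The web has S = 10 species and L = 19 feeding links.
C = L / S² = 19 / 100 = 0.1900 ≈ 0.19.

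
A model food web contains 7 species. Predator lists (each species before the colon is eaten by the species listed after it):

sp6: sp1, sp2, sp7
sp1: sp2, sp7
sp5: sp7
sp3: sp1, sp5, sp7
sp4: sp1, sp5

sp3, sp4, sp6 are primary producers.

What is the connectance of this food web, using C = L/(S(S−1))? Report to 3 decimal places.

The web has S = 7 species and L = 11 feeding links.
C = L / (S(S−1)) = 11 / 42 = 0.2619 ≈ 0.262.

C = 0.262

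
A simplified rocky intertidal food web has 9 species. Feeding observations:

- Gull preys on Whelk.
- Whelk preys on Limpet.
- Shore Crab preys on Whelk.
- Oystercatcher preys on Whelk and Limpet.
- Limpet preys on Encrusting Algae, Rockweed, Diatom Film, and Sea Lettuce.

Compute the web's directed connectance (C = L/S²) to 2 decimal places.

C = 0.11

The web has S = 9 species and L = 9 feeding links.
C = L / S² = 9 / 81 = 0.1111 ≈ 0.11.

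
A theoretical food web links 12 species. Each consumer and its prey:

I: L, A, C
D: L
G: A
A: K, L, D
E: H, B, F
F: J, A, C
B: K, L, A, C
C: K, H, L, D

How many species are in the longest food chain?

One longest chain: L → D → A → F → E.
It has 5 species and 4 links.

5 species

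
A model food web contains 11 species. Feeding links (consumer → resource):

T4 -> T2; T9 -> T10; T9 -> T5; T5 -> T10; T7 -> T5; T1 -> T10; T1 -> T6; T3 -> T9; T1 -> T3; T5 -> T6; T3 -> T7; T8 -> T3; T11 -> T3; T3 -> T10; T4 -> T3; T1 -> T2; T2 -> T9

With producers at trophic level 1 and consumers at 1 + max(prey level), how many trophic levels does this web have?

5

Producers (level 1): T6, T10.
T6 → T5 → T9 → T2 → T4 gives T4 level 5.
No species has a prey at level 5, so no species reaches level 6.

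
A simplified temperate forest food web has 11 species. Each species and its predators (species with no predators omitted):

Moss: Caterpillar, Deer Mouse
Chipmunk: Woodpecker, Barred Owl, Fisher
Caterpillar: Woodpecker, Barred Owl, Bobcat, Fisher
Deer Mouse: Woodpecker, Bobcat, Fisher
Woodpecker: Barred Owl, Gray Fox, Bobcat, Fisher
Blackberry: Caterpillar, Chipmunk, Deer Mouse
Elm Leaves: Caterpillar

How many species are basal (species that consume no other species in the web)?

Basal species (no prey listed): Blackberry, Elm Leaves, Moss.
Count: 3.

3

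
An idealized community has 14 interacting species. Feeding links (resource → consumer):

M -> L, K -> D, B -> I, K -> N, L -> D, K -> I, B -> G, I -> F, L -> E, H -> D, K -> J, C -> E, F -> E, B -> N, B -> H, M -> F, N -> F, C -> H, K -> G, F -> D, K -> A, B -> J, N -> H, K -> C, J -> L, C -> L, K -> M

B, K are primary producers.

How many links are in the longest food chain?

3 links

One longest chain: B → N → F → E.
It has 4 species and 3 links.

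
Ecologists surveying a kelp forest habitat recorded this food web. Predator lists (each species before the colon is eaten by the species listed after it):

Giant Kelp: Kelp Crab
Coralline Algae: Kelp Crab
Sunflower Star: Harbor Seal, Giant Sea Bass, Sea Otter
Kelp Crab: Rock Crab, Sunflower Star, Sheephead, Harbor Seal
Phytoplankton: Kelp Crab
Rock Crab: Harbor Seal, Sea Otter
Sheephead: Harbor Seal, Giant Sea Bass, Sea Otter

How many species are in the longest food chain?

4 species

One longest chain: Coralline Algae → Kelp Crab → Rock Crab → Harbor Seal.
It has 4 species and 3 links.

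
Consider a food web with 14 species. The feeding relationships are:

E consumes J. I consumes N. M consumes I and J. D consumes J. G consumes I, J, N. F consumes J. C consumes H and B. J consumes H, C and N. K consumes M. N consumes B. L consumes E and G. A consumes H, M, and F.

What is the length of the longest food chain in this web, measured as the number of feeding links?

4 links

One longest chain: H → C → J → E → L.
It has 5 species and 4 links.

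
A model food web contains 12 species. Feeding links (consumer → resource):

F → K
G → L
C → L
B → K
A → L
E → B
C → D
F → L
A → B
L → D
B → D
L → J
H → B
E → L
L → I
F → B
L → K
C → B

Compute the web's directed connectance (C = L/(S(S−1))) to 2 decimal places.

The web has S = 12 species and L = 18 feeding links.
C = L / (S(S−1)) = 18 / 132 = 0.1364 ≈ 0.14.

C = 0.14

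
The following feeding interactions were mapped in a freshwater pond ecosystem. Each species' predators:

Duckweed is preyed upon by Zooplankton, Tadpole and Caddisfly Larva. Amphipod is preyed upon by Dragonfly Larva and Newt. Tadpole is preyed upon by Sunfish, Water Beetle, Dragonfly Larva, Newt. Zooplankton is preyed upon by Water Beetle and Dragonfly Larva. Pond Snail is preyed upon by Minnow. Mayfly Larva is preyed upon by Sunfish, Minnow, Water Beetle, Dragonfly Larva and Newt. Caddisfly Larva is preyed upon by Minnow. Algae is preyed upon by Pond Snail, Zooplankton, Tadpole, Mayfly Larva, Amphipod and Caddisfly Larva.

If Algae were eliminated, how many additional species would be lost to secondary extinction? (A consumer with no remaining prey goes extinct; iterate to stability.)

3

Remove Algae.
Round 1: Amphipod (all prey gone), Pond Snail (all prey gone), Mayfly Larva (all prey gone) → extinct.
No further losses. Total secondary extinctions: 3.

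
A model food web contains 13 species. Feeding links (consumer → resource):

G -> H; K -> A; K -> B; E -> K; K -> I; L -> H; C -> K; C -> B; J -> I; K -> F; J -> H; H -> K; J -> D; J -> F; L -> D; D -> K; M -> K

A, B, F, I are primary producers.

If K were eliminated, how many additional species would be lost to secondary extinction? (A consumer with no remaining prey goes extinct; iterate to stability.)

6

Remove K.
Round 1: D (all prey gone), H (all prey gone), M (all prey gone), E (all prey gone) → extinct.
Round 2: L (all prey gone), G (all prey gone) → extinct.
No further losses. Total secondary extinctions: 6.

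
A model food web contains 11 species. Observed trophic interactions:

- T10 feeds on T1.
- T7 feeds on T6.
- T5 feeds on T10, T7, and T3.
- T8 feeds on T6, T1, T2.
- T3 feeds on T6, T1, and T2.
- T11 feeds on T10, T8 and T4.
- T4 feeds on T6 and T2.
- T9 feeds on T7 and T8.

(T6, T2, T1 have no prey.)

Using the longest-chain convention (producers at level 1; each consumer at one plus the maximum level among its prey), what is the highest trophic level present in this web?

3

Producers (level 1): T6, T2, T1.
T6 → T8 → T11 gives T11 level 3.
No species has a prey at level 3, so no species reaches level 4.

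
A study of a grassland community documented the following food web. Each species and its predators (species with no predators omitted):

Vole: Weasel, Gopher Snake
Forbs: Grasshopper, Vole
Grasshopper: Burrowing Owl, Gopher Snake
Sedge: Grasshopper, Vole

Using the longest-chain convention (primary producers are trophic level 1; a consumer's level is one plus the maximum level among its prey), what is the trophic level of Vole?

Sedge is a producer → level 1.
Vole eats Sedge (level 1); other prey at levels: Forbs 1 → level 2.

Trophic level 2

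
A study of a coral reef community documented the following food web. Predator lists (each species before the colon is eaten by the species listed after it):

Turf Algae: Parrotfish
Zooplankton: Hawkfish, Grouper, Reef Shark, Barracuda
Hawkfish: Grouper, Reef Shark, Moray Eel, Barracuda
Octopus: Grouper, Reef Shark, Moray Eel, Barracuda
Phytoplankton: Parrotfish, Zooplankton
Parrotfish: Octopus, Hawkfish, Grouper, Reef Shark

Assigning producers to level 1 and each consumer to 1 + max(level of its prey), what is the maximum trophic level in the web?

4

Producers (level 1): Turf Algae, Phytoplankton.
Turf Algae → Parrotfish → Octopus → Grouper gives Grouper level 4.
No species has a prey at level 4, so no species reaches level 5.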